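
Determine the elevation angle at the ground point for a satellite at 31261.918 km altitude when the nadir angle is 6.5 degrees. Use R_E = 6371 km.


r = R_E + alt = 37632.9180 km
Law of sines in the satellite / Earth-center / ground-point triangle:
  sin(nadir)/R_E = sin(90 + el)/r  =>  cos(el) = (r/R_E)*sin(nadir)
cos(el) = (37632.9180 / 6371.0000) * sin(6.5 deg) = 0.6686811
el = arccos(0.6686811) = 48.0346 deg
(Earth-central angle = 90 - nadir - el = 35.4654 deg)

48.0346 degrees


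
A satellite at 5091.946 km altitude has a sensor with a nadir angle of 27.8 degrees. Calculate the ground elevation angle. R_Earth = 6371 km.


r = R_E + alt = 11462.9460 km
Law of sines in the satellite / Earth-center / ground-point triangle:
  sin(nadir)/R_E = sin(90 + el)/r  =>  cos(el) = (r/R_E)*sin(nadir)
cos(el) = (11462.9460 / 6371.0000) * sin(27.8 deg) = 0.8391406
el = arccos(0.8391406) = 32.9505 deg
(Earth-central angle = 90 - nadir - el = 29.2495 deg)

32.9505 degrees


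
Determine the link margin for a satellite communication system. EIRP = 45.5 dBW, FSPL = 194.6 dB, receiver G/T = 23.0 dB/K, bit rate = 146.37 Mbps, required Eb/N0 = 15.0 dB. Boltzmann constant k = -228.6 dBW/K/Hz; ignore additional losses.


C/N0 = EIRP - FSPL + G/T - k = 45.5 - 194.6 + 23.0 - (-228.6)
C/N0 = 102.5000 dB-Hz
R_b = 146.37 Mbps = 1.4637e+08 bps -> 10*log10(R_b) = 81.6545 dB-Hz
Eb/N0 = C/N0 - 10*log10(R_b) = 102.5000 - 81.6545 = 20.8455 dB
Margin = Eb/N0 - Eb/N0_req = 20.8455 - 15.0 = 5.8455 dB (link closes)

5.8455 dB


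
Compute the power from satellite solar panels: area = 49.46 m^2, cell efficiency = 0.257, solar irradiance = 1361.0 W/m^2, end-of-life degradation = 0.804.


P = area * eta * S * degradation
P = 49.46 * 0.257 * 1361.0 * 0.804
P = 13909.1762 W

13909.1762 W


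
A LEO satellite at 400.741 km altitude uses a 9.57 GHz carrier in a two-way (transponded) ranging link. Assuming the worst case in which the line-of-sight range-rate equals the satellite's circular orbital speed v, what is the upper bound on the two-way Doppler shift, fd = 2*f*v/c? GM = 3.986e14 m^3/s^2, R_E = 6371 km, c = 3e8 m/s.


r = 6.771741e+06 m
v = sqrt(mu/r) = 7672.1746 m/s (worst-case radial velocity)
f = 9.57 GHz = 9.57e+09 Hz
fd = 2*f*v/c = 2*9.57e+09*7672.1746/3.0e+08
fd = 489484.7393 Hz

489484.7393 Hz


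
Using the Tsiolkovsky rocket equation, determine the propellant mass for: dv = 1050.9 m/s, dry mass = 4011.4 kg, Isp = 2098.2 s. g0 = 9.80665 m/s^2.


ve = Isp * g0 = 2098.2 * 9.80665 = 20576.313030 m/s
mass ratio = exp(dv/ve) = exp(1050.9/20576.313030) = 1.05240002
m_prop = m_dry * (mr - 1) = 4011.4 * (1.05240002 - 1)
m_prop = 210.1974 kg

210.1974 kg


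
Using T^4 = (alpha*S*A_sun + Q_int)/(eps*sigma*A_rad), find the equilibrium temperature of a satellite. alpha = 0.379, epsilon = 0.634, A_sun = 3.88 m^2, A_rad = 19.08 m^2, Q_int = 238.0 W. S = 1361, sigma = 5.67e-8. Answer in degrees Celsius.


Numerator = alpha*S*A_sun + Q_int = 0.379*1361*3.88 + 238.0 = 2239.3777 W
Denominator = eps*sigma*A_rad = 0.634*5.67e-8*19.08 = 6.8588402e-07 W/K^4
T^4 = 3.264951e+09 K^4
T = 239.0392 K = -34.1108 C

-34.1108 degrees Celsius


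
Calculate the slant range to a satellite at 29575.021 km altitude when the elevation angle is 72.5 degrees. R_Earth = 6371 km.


h = 29575.021 km, el = 72.5 deg
d = -R_E*sin(el) + sqrt((R_E*sin(el))^2 + 2*R_E*h + h^2)
d = -6371.0000*sin(1.2654) + sqrt((6371.0000*0.953717)^2 + 2*6371.0000*29575.021 + 29575.021^2)
d = 29818.8014 km

29818.8014 km


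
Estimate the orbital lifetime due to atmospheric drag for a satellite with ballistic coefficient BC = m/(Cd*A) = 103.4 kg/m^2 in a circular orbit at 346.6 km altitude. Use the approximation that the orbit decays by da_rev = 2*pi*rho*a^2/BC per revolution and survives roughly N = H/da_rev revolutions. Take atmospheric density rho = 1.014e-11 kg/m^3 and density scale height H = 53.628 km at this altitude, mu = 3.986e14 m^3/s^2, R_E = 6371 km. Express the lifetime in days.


a = R_E + alt = 6717.6000 km = 6.7176e+06 m
da_rev = 2*pi*rho*a^2/BC = 2*pi*1.014e-11*(6.7176e+06)^2/103.4 = 27.805171 m per revolution
N = H/da_rev = 53628.0000 m / 27.805171 m = 1928.7060 revolutions
P = 2*pi*sqrt(a^3/mu) = 5479.3928 s
lifetime = N*P = 1928.7060 * 5479.3928 = 1.0568138e+07 s = 122.3164 days

122.3164 days


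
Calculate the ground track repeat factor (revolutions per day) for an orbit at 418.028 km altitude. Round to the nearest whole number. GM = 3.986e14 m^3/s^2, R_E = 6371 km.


r = 6.789028e+06 m
T = 2*pi*sqrt(r^3/mu) = 5567.0179 s = 92.7836 min
revs/day = 1440 / 92.7836 = 15.5200
Rounded: 16 revolutions per day

16 revolutions per day


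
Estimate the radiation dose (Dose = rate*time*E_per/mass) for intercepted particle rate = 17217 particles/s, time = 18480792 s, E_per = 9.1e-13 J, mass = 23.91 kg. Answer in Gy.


Total energy deposited = rate * time * E_per
  = 17217 * 18480792 * 9.1e-13 = 0.2895473 J
Dose = E_total / mass = 0.2895473 / 23.91
Dose = 0.01210988 Gy

0.0121 Gy


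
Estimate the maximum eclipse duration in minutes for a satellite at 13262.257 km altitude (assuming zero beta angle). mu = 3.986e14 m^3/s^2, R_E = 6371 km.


r = 19633.2570 km
T = 456.2979 min
Eclipse fraction = arcsin(R_E/r)/pi = arcsin(6371.0000/19633.2570)/pi
= arcsin(0.3245004)/pi = 0.1051962
Eclipse duration = 0.1051962 * 456.2979 = 48.0008 min

48.0008 minutes


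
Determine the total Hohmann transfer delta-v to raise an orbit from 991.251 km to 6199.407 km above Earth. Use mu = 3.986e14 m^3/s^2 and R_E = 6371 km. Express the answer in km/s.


r1 = 7362.2510 km = 7.362251e+06 m
r2 = 12570.4070 km = 1.2570407e+07 m
dv1 = sqrt(mu/r1)*(sqrt(2*r2/(r1+r2)) - 1) = 905.5609 m/s
dv2 = sqrt(mu/r2)*(1 - sqrt(2*r1/(r1+r2))) = 791.2621 m/s
total dv = |dv1| + |dv2| = 905.5609 + 791.2621 = 1696.8230 m/s = 1.6968 km/s

1.6968 km/s


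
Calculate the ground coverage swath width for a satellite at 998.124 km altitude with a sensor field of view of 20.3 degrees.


FOV = 20.3 deg = 0.3543018 rad
swath = 2 * alt * tan(FOV/2) = 2 * 998.124 * tan(0.1771509)
swath = 2 * 998.124 * 0.1790276
swath = 357.3835 km

357.3835 km


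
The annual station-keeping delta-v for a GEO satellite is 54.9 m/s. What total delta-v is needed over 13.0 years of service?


dV = rate * years = 54.9 * 13.0
dV = 713.7000 m/s

713.7000 m/s


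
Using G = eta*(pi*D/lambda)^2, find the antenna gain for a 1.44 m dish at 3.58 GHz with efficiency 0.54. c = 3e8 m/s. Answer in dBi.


lambda = c/f = 3e8 / 3.58e+09 = 0.08379888 m
G = eta*(pi*D/lambda)^2 = 0.54*(pi*1.44/0.08379888)^2
G = 1573.7728 (linear)
G = 10*log10(1573.7728) = 31.9694 dBi

31.9694 dBi


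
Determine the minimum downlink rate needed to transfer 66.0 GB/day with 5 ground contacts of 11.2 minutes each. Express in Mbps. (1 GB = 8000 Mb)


total contact time = 5 * 11.2 * 60 = 3360.0000 s
data = 66.0 GB = 528000.0000 Mb
rate = 528000.0000 / 3360.0000 = 157.1429 Mbps

157.1429 Mbps


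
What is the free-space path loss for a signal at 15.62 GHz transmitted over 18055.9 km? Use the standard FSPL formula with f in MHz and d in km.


f = 15.62 GHz = 15620.0000 MHz
d = 18055.9 km
FSPL = 32.44 + 20*log10(15620.0000) + 20*log10(18055.9)
FSPL = 32.44 + 83.8736 + 85.1324
FSPL = 201.4460 dB

201.4460 dB


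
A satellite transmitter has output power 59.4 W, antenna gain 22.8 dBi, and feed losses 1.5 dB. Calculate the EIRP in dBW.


Pt = 59.4 W = 17.7379 dBW
EIRP = Pt_dBW + Gt - losses = 17.7379 + 22.8 - 1.5 = 39.0379 dBW

39.0379 dBW


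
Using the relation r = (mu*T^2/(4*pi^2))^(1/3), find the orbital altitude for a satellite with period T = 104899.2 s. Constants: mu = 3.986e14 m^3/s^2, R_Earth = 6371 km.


T = 104899.2 s
r = (mu*T^2/(4*pi^2))^(1/3) = (3.986e14 * 104899.2^2 / (4*pi^2))^(1/3)
r = 4.8073673e+07 m = 48073.6728 km
alt = r - R_E = 48073.6728 - 6371 = 41702.6728 km

41702.6728 km


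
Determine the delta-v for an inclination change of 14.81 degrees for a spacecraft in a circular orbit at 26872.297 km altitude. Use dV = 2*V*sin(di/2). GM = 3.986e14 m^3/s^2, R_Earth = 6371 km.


r = 33243.2970 km = 3.3243297e+07 m
V = sqrt(mu/r) = 3462.7138 m/s
di = 14.81 deg = 0.2584833 rad
dV = 2*V*sin(di/2) = 2*3462.7138*sin(0.1292416)
dV = 892.5639 m/s = 0.8925639 km/s

0.8926 km/s


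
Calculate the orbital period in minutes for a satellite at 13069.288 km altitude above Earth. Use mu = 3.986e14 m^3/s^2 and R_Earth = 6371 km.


r = 19440.2880 km = 1.9440288e+07 m
T = 2*pi*sqrt(r^3/mu) = 2*pi*sqrt(7.3469669e+21 / 3.986e14)
T = 26975.2366 s = 449.5873 min

449.5873 minutes


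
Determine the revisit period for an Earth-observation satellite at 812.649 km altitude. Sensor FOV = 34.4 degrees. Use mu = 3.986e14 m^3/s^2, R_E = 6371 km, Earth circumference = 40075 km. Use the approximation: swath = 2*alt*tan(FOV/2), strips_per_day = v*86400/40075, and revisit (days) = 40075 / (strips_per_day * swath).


swath = 2*812.649*tan(0.3001966) = 503.1138 km
v = sqrt(mu/r) = 7448.9678 m/s = 7.4490 km/s
strips/day = v*86400/40075 = 7.4490*86400/40075 = 16.0597
coverage/day = strips * swath = 16.0597 * 503.1138 = 8079.8354 km
revisit = 40075 / 8079.8354 = 4.9599 days

4.9599 days


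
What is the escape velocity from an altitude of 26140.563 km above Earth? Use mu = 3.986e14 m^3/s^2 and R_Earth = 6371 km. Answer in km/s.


r = 6371.0 + 26140.563 = 32511.5630 km = 3.2511563e+07 m
v_esc = sqrt(2*mu/r) = sqrt(2*3.986e14 / 3.2511563e+07)
v_esc = 4951.8185 m/s = 4.9518 km/s

4.9518 km/s


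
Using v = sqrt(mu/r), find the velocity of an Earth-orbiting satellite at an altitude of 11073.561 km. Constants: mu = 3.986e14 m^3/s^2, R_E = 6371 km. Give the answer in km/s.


r = R_E + alt = 6371.0 + 11073.561 = 17444.5610 km = 1.7444561e+07 m
v = sqrt(mu/r) = sqrt(3.986e14 / 1.7444561e+07) = 4780.1181 m/s = 4.7801 km/s

4.7801 km/s


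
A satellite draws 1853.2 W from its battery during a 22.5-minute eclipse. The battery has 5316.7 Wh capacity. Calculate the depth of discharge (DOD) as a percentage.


E_used = P * t / 60 = 1853.2 * 22.5 / 60 = 694.9500 Wh
DOD = E_used / E_total * 100 = 694.9500 / 5316.7 * 100
DOD = 13.0711 %

13.0711 %


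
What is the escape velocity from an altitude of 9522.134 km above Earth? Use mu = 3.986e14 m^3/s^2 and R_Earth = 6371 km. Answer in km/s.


r = 6371.0 + 9522.134 = 15893.1340 km = 1.5893134e+07 m
v_esc = sqrt(2*mu/r) = sqrt(2*3.986e14 / 1.5893134e+07)
v_esc = 7082.3743 m/s = 7.0824 km/s

7.0824 km/s


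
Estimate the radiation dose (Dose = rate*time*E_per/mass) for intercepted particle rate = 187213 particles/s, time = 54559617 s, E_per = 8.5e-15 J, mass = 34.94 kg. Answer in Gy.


Total energy deposited = rate * time * E_per
  = 187213 * 54559617 * 8.5e-15 = 0.08682129 J
Dose = E_total / mass = 0.08682129 / 34.94
Dose = 0.002484868 Gy

0.0025 Gy


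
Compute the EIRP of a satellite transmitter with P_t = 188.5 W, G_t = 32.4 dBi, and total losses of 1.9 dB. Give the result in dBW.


Pt = 188.5 W = 22.7531 dBW
EIRP = Pt_dBW + Gt - losses = 22.7531 + 32.4 - 1.9 = 53.2531 dBW

53.2531 dBW


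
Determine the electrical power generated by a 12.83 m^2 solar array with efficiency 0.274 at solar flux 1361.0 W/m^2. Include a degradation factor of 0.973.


P = area * eta * S * degradation
P = 12.83 * 0.274 * 1361.0 * 0.973
P = 4655.3055 W

4655.3055 W


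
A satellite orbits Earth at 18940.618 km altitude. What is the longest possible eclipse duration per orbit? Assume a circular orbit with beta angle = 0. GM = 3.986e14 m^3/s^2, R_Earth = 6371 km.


r = 25311.6180 km
T = 667.9437 min
Eclipse fraction = arcsin(R_E/r)/pi = arcsin(6371.0000/25311.6180)/pi
= arcsin(0.2517026)/pi = 0.08099048
Eclipse duration = 0.08099048 * 667.9437 = 54.0971 min

54.0971 minutes


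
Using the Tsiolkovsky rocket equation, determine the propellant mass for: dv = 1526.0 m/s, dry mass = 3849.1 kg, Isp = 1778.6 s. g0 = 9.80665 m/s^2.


ve = Isp * g0 = 1778.6 * 9.80665 = 17442.107690 m/s
mass ratio = exp(dv/ve) = exp(1526.0/17442.107690) = 1.09143072
m_prop = m_dry * (mr - 1) = 3849.1 * (1.09143072 - 1)
m_prop = 351.9260 kg

351.9260 kg


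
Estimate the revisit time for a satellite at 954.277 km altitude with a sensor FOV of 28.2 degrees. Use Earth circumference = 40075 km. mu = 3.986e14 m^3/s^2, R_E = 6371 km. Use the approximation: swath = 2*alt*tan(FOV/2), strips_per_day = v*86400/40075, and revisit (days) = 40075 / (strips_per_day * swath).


swath = 2*954.277*tan(0.2460914) = 479.3956 km
v = sqrt(mu/r) = 7376.6066 m/s = 7.3766 km/s
strips/day = v*86400/40075 = 7.3766*86400/40075 = 15.9037
coverage/day = strips * swath = 15.9037 * 479.3956 = 7624.1407 km
revisit = 40075 / 7624.1407 = 5.2563 days

5.2563 days


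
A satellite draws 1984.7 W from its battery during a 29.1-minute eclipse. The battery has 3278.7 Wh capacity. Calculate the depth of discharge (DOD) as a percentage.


E_used = P * t / 60 = 1984.7 * 29.1 / 60 = 962.5795 Wh
DOD = E_used / E_total * 100 = 962.5795 / 3278.7 * 100
DOD = 29.3586 %

29.3586 %


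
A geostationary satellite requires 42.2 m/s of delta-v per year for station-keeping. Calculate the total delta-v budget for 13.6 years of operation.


dV = rate * years = 42.2 * 13.6
dV = 573.9200 m/s

573.9200 m/s


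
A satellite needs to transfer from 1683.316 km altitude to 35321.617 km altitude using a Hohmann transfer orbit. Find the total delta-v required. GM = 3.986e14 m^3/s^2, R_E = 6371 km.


r1 = 8054.3160 km = 8.054316e+06 m
r2 = 41692.6170 km = 4.1692617e+07 m
dv1 = sqrt(mu/r1)*(sqrt(2*r2/(r1+r2)) - 1) = 2073.0057 m/s
dv2 = sqrt(mu/r2)*(1 - sqrt(2*r1/(r1+r2))) = 1332.5134 m/s
total dv = |dv1| + |dv2| = 2073.0057 + 1332.5134 = 3405.5191 m/s = 3.4055 km/s

3.4055 km/s


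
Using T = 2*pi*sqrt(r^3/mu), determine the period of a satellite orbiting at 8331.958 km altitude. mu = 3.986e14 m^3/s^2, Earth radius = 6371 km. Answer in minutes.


r = 14702.9580 km = 1.4702958e+07 m
T = 2*pi*sqrt(r^3/mu) = 2*pi*sqrt(3.178441e+21 / 3.986e14)
T = 17742.6423 s = 295.7107 min

295.7107 minutes


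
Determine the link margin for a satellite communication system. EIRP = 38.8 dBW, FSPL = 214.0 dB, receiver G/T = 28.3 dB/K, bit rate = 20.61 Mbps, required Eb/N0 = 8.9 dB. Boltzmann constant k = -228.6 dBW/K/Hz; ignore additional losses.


C/N0 = EIRP - FSPL + G/T - k = 38.8 - 214.0 + 28.3 - (-228.6)
C/N0 = 81.7000 dB-Hz
R_b = 20.61 Mbps = 2.061e+07 bps -> 10*log10(R_b) = 73.1408 dB-Hz
Eb/N0 = C/N0 - 10*log10(R_b) = 81.7000 - 73.1408 = 8.5592 dB
Margin = Eb/N0 - Eb/N0_req = 8.5592 - 8.9 = -0.3407799 dB (negative margin: link does not close)

-0.3408 dB


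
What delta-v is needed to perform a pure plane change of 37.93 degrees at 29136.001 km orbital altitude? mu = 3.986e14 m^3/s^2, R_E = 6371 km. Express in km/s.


r = 35507.0010 km = 3.5507001e+07 m
V = sqrt(mu/r) = 3350.5157 m/s
di = 37.93 deg = 0.6620034 rad
dV = 2*V*sin(di/2) = 2*3350.5157*sin(0.3310017)
dV = 2177.7716 m/s = 2.1778 km/s

2.1778 km/s


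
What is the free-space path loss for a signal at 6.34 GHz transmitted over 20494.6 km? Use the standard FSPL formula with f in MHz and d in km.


f = 6.34 GHz = 6340.0000 MHz
d = 20494.6 km
FSPL = 32.44 + 20*log10(6340.0000) + 20*log10(20494.6)
FSPL = 32.44 + 76.0418 + 86.2328
FSPL = 194.7146 dB

194.7146 dB


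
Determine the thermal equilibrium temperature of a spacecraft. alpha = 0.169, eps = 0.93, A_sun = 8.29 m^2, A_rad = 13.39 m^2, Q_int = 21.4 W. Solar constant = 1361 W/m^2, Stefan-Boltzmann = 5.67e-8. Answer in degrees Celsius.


Numerator = alpha*S*A_sun + Q_int = 0.169*1361*8.29 + 21.4 = 1928.1746 W
Denominator = eps*sigma*A_rad = 0.93*5.67e-8*13.39 = 7.0606809e-07 W/K^4
T^4 = 2.7308621e+09 K^4
T = 228.5993 K = -44.5507 C

-44.5507 degrees Celsius


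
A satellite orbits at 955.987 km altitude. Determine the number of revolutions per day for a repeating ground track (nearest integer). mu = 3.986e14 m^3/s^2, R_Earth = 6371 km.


r = 7.326987e+06 m
T = 2*pi*sqrt(r^3/mu) = 6241.6491 s = 104.0275 min
revs/day = 1440 / 104.0275 = 13.8425
Rounded: 14 revolutions per day

14 revolutions per day


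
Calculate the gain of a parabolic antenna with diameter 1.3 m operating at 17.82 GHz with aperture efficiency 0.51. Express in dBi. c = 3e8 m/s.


lambda = c/f = 3e8 / 1.782e+10 = 0.01683502 m
G = eta*(pi*D/lambda)^2 = 0.51*(pi*1.3/0.01683502)^2
G = 30014.3896 (linear)
G = 10*log10(30014.3896) = 44.7733 dBi

44.7733 dBi


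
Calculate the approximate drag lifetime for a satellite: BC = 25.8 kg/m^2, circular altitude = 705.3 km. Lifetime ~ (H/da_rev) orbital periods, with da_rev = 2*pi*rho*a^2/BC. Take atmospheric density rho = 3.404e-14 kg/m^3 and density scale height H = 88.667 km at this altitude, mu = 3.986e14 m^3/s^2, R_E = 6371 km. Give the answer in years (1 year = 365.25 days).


a = R_E + alt = 7076.3000 km = 7.0763e+06 m
da_rev = 2*pi*rho*a^2/BC = 2*pi*3.404e-14*(7.0763e+06)^2/25.8 = 0.415109036 m per revolution
N = H/da_rev = 88667.0000 m / 0.415109036 m = 213599.3013 revolutions
P = 2*pi*sqrt(a^3/mu) = 5924.0754 s
lifetime = N*P = 213599.3013 * 5924.0754 = 1.2653784e+09 s = 14645.5829 days
years = 14645.5829 / 365.25 = 40.0974 years

40.0974 years


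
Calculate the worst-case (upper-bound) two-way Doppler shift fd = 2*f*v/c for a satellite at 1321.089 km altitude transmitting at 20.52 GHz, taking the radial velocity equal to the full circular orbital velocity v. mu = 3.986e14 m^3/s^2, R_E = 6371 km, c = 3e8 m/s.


r = 7.692089e+06 m
v = sqrt(mu/r) = 7198.5744 m/s (worst-case radial velocity)
f = 20.52 GHz = 2.052e+10 Hz
fd = 2*f*v/c = 2*2.052e+10*7198.5744/3.0e+08
fd = 984764.9764 Hz

984764.9764 Hz


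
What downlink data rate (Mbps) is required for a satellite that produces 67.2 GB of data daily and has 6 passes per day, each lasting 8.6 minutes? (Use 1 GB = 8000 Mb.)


total contact time = 6 * 8.6 * 60 = 3096.0000 s
data = 67.2 GB = 537600.0000 Mb
rate = 537600.0000 / 3096.0000 = 173.6434 Mbps

173.6434 Mbps


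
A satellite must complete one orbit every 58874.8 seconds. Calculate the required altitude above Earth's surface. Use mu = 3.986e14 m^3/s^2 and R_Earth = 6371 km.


T = 58874.8 s
r = (mu*T^2/(4*pi^2))^(1/3) = (3.986e14 * 58874.8^2 / (4*pi^2))^(1/3)
r = 3.270987e+07 m = 32709.8698 km
alt = r - R_E = 32709.8698 - 6371 = 26338.8698 km

26338.8698 km


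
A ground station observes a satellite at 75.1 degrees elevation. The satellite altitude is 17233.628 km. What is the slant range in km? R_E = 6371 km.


h = 17233.628 km, el = 75.1 deg
d = -R_E*sin(el) + sqrt((R_E*sin(el))^2 + 2*R_E*h + h^2)
d = -6371.0000*sin(1.3107) + sqrt((6371.0000*0.9663761)^2 + 2*6371.0000*17233.628 + 17233.628^2)
d = 17390.9310 km

17390.9310 km


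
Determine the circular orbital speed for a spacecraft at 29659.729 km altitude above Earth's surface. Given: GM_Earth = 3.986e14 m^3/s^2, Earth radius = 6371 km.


r = R_E + alt = 6371.0 + 29659.729 = 36030.7290 km = 3.6030729e+07 m
v = sqrt(mu/r) = sqrt(3.986e14 / 3.6030729e+07) = 3326.0756 m/s = 3.3261 km/s

3.3261 km/s


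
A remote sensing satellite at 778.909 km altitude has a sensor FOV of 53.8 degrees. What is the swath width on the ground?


FOV = 53.8 deg = 0.9389871 rad
swath = 2 * alt * tan(FOV/2) = 2 * 778.909 * tan(0.4694936)
swath = 2 * 778.909 * 0.507329
swath = 790.3262 km

790.3262 km


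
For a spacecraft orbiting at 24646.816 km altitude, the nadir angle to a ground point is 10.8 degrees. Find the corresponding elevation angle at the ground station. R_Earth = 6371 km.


r = R_E + alt = 31017.8160 km
Law of sines in the satellite / Earth-center / ground-point triangle:
  sin(nadir)/R_E = sin(90 + el)/r  =>  cos(el) = (r/R_E)*sin(nadir)
cos(el) = (31017.8160 / 6371.0000) * sin(10.8 deg) = 0.9122837
el = arccos(0.9122837) = 24.1771 deg
(Earth-central angle = 90 - nadir - el = 55.0229 deg)

24.1771 degrees


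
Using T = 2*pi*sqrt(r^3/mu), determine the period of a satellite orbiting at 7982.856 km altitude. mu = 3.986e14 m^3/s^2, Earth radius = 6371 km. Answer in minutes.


r = 14353.8560 km = 1.4353856e+07 m
T = 2*pi*sqrt(r^3/mu) = 2*pi*sqrt(2.9573706e+21 / 3.986e14)
T = 17114.4954 s = 285.2416 min

285.2416 minutes


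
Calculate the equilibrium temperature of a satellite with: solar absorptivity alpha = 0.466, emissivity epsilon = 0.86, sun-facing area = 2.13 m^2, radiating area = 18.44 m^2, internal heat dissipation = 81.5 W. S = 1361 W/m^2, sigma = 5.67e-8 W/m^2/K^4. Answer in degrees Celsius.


Numerator = alpha*S*A_sun + Q_int = 0.466*1361*2.13 + 81.5 = 1432.4014 W
Denominator = eps*sigma*A_rad = 0.86*5.67e-8*18.44 = 8.9917128e-07 W/K^4
T^4 = 1.5930239e+09 K^4
T = 199.7816 K = -73.3684 C

-73.3684 degrees Celsius


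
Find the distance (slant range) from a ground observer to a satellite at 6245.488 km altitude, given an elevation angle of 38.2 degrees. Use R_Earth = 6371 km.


h = 6245.488 km, el = 38.2 deg
d = -R_E*sin(el) + sqrt((R_E*sin(el))^2 + 2*R_E*h + h^2)
d = -6371.0000*sin(0.6667158) + sqrt((6371.0000*0.6184084)^2 + 2*6371.0000*6245.488 + 6245.488^2)
d = 7640.6547 km

7640.6547 km


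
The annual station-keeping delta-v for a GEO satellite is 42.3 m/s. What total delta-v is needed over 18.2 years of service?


dV = rate * years = 42.3 * 18.2
dV = 769.8600 m/s

769.8600 m/s


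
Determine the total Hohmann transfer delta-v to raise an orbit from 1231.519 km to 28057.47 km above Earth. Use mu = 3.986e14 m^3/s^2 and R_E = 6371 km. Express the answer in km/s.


r1 = 7602.5190 km = 7.602519e+06 m
r2 = 34428.4700 km = 3.442847e+07 m
dv1 = sqrt(mu/r1)*(sqrt(2*r2/(r1+r2)) - 1) = 2026.9932 m/s
dv2 = sqrt(mu/r2)*(1 - sqrt(2*r1/(r1+r2))) = 1356.0584 m/s
total dv = |dv1| + |dv2| = 2026.9932 + 1356.0584 = 3383.0516 m/s = 3.3831 km/s

3.3831 km/s


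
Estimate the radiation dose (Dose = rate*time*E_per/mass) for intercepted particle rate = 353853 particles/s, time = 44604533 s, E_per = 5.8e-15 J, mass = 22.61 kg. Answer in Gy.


Total energy deposited = rate * time * E_per
  = 353853 * 44604533 * 5.8e-15 = 0.091544 J
Dose = E_total / mass = 0.091544 / 22.61
Dose = 0.004048828 Gy

0.0040 Gy


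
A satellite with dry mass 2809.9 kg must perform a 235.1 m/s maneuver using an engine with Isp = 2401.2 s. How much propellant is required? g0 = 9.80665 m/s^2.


ve = Isp * g0 = 2401.2 * 9.80665 = 23547.727980 m/s
mass ratio = exp(dv/ve) = exp(235.1/23547.727980) = 1.01003398
m_prop = m_dry * (mr - 1) = 2809.9 * (1.01003398 - 1)
m_prop = 28.1945 kg

28.1945 kg


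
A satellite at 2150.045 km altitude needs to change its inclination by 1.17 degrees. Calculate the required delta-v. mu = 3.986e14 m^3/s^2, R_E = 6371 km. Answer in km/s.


r = 8521.0450 km = 8.521045e+06 m
V = sqrt(mu/r) = 6839.4664 m/s
di = 1.17 deg = 0.02042035 rad
dV = 2*V*sin(di/2) = 2*6839.4664*sin(0.01021018)
dV = 139.6619 m/s = 0.1396619 km/s

0.1397 km/s


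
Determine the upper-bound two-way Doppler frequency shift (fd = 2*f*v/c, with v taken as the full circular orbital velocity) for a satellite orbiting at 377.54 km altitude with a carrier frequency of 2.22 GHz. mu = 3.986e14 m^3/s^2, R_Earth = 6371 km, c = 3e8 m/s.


r = 6.74854e+06 m
v = sqrt(mu/r) = 7685.3515 m/s (worst-case radial velocity)
f = 2.22 GHz = 2.22e+09 Hz
fd = 2*f*v/c = 2*2.22e+09*7685.3515/3.0e+08
fd = 113743.2018 Hz

113743.2018 Hz


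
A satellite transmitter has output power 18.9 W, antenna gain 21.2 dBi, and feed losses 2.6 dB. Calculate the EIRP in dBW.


Pt = 18.9 W = 12.7646 dBW
EIRP = Pt_dBW + Gt - losses = 12.7646 + 21.2 - 2.6 = 31.3646 dBW

31.3646 dBW


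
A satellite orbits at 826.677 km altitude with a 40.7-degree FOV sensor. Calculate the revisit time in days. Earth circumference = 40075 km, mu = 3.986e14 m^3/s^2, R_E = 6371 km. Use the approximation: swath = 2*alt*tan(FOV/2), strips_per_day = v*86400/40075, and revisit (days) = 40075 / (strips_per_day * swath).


swath = 2*826.677*tan(0.3551745) = 613.2350 km
v = sqrt(mu/r) = 7441.7054 m/s = 7.4417 km/s
strips/day = v*86400/40075 = 7.4417*86400/40075 = 16.0440
coverage/day = strips * swath = 16.0440 * 613.2350 = 9838.7429 km
revisit = 40075 / 9838.7429 = 4.0732 days

4.0732 days


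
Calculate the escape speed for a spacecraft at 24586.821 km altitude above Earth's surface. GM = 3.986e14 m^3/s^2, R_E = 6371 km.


r = 6371.0 + 24586.821 = 30957.8210 km = 3.0957821e+07 m
v_esc = sqrt(2*mu/r) = sqrt(2*3.986e14 / 3.0957821e+07)
v_esc = 5074.5607 m/s = 5.0746 km/s

5.0746 km/s


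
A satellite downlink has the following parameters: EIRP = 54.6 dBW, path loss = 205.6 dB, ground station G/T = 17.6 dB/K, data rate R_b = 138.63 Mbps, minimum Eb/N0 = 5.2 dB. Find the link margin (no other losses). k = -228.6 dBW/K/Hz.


C/N0 = EIRP - FSPL + G/T - k = 54.6 - 205.6 + 17.6 - (-228.6)
C/N0 = 95.2000 dB-Hz
R_b = 138.63 Mbps = 1.3863e+08 bps -> 10*log10(R_b) = 81.4186 dB-Hz
Eb/N0 = C/N0 - 10*log10(R_b) = 95.2000 - 81.4186 = 13.7814 dB
Margin = Eb/N0 - Eb/N0_req = 13.7814 - 5.2 = 8.5814 dB (link closes)

8.5814 dB


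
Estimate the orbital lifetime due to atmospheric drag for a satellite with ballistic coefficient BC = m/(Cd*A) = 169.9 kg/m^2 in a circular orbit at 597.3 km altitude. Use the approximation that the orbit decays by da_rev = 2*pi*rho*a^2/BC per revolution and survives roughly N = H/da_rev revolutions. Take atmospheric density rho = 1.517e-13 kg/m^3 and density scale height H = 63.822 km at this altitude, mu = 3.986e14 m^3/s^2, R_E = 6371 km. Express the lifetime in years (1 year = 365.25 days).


a = R_E + alt = 6968.3000 km = 6.9683e+06 m
da_rev = 2*pi*rho*a^2/BC = 2*pi*1.517e-13*(6.9683e+06)^2/169.9 = 0.272411696 m per revolution
N = H/da_rev = 63822.0000 m / 0.272411696 m = 234285.0949 revolutions
P = 2*pi*sqrt(a^3/mu) = 5788.9724 s
lifetime = N*P = 234285.0949 * 5788.9724 = 1.35627e+09 s = 15697.5689 days
years = 15697.5689 / 365.25 = 42.9776 years

42.9776 years


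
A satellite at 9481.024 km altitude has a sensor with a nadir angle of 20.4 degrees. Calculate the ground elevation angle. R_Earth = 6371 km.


r = R_E + alt = 15852.0240 km
Law of sines in the satellite / Earth-center / ground-point triangle:
  sin(nadir)/R_E = sin(90 + el)/r  =>  cos(el) = (r/R_E)*sin(nadir)
cos(el) = (15852.0240 / 6371.0000) * sin(20.4 deg) = 0.8673007
el = arccos(0.8673007) = 29.8535 deg
(Earth-central angle = 90 - nadir - el = 39.7465 deg)

29.8535 degrees


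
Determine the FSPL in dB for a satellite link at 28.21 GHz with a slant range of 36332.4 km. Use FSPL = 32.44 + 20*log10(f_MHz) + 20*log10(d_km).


f = 28.21 GHz = 28210.0000 MHz
d = 36332.4 km
FSPL = 32.44 + 20*log10(28210.0000) + 20*log10(36332.4)
FSPL = 32.44 + 89.0081 + 91.2059
FSPL = 212.6539 dB

212.6539 dB


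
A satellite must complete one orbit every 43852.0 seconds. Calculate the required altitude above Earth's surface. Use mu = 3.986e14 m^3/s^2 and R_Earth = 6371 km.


T = 43852.0 s
r = (mu*T^2/(4*pi^2))^(1/3) = (3.986e14 * 43852.0^2 / (4*pi^2))^(1/3)
r = 2.6877289e+07 m = 26877.2887 km
alt = r - R_E = 26877.2887 - 6371 = 20506.2887 km

20506.2887 km


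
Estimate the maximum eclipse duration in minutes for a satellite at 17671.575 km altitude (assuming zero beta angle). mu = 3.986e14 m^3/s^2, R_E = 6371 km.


r = 24042.5750 km
T = 618.3458 min
Eclipse fraction = arcsin(R_E/r)/pi = arcsin(6371.0000/24042.5750)/pi
= arcsin(0.2649883)/pi = 0.08536808
Eclipse duration = 0.08536808 * 618.3458 = 52.7870 min

52.7870 minutes


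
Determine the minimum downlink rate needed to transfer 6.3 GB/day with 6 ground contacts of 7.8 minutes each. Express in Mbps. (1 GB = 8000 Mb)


total contact time = 6 * 7.8 * 60 = 2808.0000 s
data = 6.3 GB = 50400.0000 Mb
rate = 50400.0000 / 2808.0000 = 17.9487 Mbps

17.9487 Mbps


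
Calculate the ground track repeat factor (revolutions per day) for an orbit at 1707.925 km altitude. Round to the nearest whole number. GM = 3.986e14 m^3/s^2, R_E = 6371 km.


r = 8.078925e+06 m
T = 2*pi*sqrt(r^3/mu) = 7226.7259 s = 120.4454 min
revs/day = 1440 / 120.4454 = 11.9556
Rounded: 12 revolutions per day

12 revolutions per day


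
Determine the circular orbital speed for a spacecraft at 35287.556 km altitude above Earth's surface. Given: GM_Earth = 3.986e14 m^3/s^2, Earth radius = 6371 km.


r = R_E + alt = 6371.0 + 35287.556 = 41658.5560 km = 4.1658556e+07 m
v = sqrt(mu/r) = sqrt(3.986e14 / 4.1658556e+07) = 3093.2608 m/s = 3.0933 km/s

3.0933 km/s


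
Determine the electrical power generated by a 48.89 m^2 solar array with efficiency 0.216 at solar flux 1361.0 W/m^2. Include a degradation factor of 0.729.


P = area * eta * S * degradation
P = 48.89 * 0.216 * 1361.0 * 0.729
P = 10477.5428 W

10477.5428 W


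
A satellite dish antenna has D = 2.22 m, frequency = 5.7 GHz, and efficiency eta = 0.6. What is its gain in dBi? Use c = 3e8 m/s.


lambda = c/f = 3e8 / 5.7e+09 = 0.05263158 m
G = eta*(pi*D/lambda)^2 = 0.6*(pi*2.22/0.05263158)^2
G = 10535.7182 (linear)
G = 10*log10(10535.7182) = 40.2266 dBi

40.2266 dBi


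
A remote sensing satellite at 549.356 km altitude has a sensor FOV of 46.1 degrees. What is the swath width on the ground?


FOV = 46.1 deg = 0.8045968 rad
swath = 2 * alt * tan(FOV/2) = 2 * 549.356 * tan(0.4022984)
swath = 2 * 549.356 * 0.4255051
swath = 467.5076 km

467.5076 km


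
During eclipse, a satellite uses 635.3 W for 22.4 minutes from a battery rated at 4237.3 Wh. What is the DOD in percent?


E_used = P * t / 60 = 635.3 * 22.4 / 60 = 237.1787 Wh
DOD = E_used / E_total * 100 = 237.1787 / 4237.3 * 100
DOD = 5.5974 %

5.5974 %


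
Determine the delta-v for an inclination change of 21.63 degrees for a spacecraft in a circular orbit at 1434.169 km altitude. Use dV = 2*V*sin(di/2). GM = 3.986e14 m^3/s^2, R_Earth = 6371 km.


r = 7805.1690 km = 7.805169e+06 m
V = sqrt(mu/r) = 7146.2383 m/s
di = 21.63 deg = 0.3775147 rad
dV = 2*V*sin(di/2) = 2*7146.2383*sin(0.1887574)
dV = 2681.8184 m/s = 2.6818 km/s

2.6818 km/s


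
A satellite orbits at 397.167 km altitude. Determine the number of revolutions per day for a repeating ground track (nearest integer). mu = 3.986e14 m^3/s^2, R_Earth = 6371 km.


r = 6.768167e+06 m
T = 2*pi*sqrt(r^3/mu) = 5541.3786 s = 92.3563 min
revs/day = 1440 / 92.3563 = 15.5918
Rounded: 16 revolutions per day

16 revolutions per day


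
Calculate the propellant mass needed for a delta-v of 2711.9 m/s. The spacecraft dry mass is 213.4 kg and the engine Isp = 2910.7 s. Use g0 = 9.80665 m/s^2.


ve = Isp * g0 = 2910.7 * 9.80665 = 28544.216155 m/s
mass ratio = exp(dv/ve) = exp(2711.9/28544.216155) = 1.09966654
m_prop = m_dry * (mr - 1) = 213.4 * (1.09966654 - 1)
m_prop = 21.2688 kg

21.2688 kg


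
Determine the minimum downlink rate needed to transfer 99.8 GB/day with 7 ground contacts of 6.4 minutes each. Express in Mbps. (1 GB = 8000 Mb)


total contact time = 7 * 6.4 * 60 = 2688.0000 s
data = 99.8 GB = 798400.0000 Mb
rate = 798400.0000 / 2688.0000 = 297.0238 Mbps

297.0238 Mbps


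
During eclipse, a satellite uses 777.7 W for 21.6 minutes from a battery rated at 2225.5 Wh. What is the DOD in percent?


E_used = P * t / 60 = 777.7 * 21.6 / 60 = 279.9720 Wh
DOD = E_used / E_total * 100 = 279.9720 / 2225.5 * 100
DOD = 12.5802 %

12.5802 %


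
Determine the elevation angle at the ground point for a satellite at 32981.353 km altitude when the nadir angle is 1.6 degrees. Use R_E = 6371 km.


r = R_E + alt = 39352.3530 km
Law of sines in the satellite / Earth-center / ground-point triangle:
  sin(nadir)/R_E = sin(90 + el)/r  =>  cos(el) = (r/R_E)*sin(nadir)
cos(el) = (39352.3530 / 6371.0000) * sin(1.6 deg) = 0.1724662
el = arccos(0.1724662) = 80.0688 deg
(Earth-central angle = 90 - nadir - el = 8.3312 deg)

80.0688 degrees


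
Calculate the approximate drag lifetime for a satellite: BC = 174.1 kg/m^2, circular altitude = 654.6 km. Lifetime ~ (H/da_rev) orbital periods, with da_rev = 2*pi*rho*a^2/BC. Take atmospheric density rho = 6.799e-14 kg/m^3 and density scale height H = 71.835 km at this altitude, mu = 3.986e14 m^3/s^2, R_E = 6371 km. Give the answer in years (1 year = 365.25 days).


a = R_E + alt = 7025.6000 km = 7.0256e+06 m
da_rev = 2*pi*rho*a^2/BC = 2*pi*6.799e-14*(7.0256e+06)^2/174.1 = 0.121113618 m per revolution
N = H/da_rev = 71835.0000 m / 0.121113618 m = 593120.7504 revolutions
P = 2*pi*sqrt(a^3/mu) = 5860.5227 s
lifetime = N*P = 593120.7504 * 5860.5227 = 3.4759976e+09 s = 40231.4538 days
years = 40231.4538 / 365.25 = 110.1477 years

110.1477 years


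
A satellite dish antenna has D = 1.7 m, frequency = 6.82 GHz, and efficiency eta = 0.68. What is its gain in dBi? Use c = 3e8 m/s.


lambda = c/f = 3e8 / 6.82e+09 = 0.04398827 m
G = eta*(pi*D/lambda)^2 = 0.68*(pi*1.7/0.04398827)^2
G = 10023.8080 (linear)
G = 10*log10(10023.8080) = 40.0103 dBi

40.0103 dBi


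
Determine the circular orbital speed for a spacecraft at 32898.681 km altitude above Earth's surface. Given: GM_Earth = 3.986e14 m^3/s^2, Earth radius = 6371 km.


r = R_E + alt = 6371.0 + 32898.681 = 39269.6810 km = 3.9269681e+07 m
v = sqrt(mu/r) = sqrt(3.986e14 / 3.9269681e+07) = 3185.9574 m/s = 3.1860 km/s

3.1860 km/s


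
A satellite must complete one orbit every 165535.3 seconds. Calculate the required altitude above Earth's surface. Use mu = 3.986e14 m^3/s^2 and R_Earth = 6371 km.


T = 165535.3 s
r = (mu*T^2/(4*pi^2))^(1/3) = (3.986e14 * 165535.3^2 / (4*pi^2))^(1/3)
r = 6.5160779e+07 m = 65160.7788 km
alt = r - R_E = 65160.7788 - 6371 = 58789.7788 km

58789.7788 km


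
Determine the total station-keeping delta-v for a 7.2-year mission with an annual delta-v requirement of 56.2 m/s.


dV = rate * years = 56.2 * 7.2
dV = 404.6400 m/s

404.6400 m/s


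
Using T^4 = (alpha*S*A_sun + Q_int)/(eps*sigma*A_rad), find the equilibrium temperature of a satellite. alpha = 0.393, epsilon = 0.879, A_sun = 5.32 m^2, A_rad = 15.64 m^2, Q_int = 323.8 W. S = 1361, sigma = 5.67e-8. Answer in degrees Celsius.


Numerator = alpha*S*A_sun + Q_int = 0.393*1361*5.32 + 323.8 = 3169.3244 W
Denominator = eps*sigma*A_rad = 0.879*5.67e-8*15.64 = 7.7948665e-07 W/K^4
T^4 = 4.0659123e+09 K^4
T = 252.5163 K = -20.6337 C

-20.6337 degrees Celsius


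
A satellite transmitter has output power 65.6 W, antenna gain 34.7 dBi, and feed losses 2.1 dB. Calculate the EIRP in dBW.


Pt = 65.6 W = 18.1690 dBW
EIRP = Pt_dBW + Gt - losses = 18.1690 + 34.7 - 2.1 = 50.7690 dBW

50.7690 dBW


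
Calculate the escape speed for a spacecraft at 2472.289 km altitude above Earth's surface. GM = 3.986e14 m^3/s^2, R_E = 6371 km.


r = 6371.0 + 2472.289 = 8843.2890 km = 8.843289e+06 m
v_esc = sqrt(2*mu/r) = sqrt(2*3.986e14 / 8.843289e+06)
v_esc = 9494.6014 m/s = 9.4946 km/s

9.4946 km/s


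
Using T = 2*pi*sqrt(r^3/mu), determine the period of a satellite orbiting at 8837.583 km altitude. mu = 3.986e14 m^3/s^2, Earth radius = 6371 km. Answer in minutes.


r = 15208.5830 km = 1.5208583e+07 m
T = 2*pi*sqrt(r^3/mu) = 2*pi*sqrt(3.5177604e+21 / 3.986e14)
T = 18665.7029 s = 311.0950 min

311.0950 minutes


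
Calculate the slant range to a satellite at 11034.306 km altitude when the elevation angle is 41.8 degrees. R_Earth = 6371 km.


h = 11034.306 km, el = 41.8 deg
d = -R_E*sin(el) + sqrt((R_E*sin(el))^2 + 2*R_E*h + h^2)
d = -6371.0000*sin(0.7295476) + sqrt((6371.0000*0.6665325)^2 + 2*6371.0000*11034.306 + 11034.306^2)
d = 12498.3004 km

12498.3004 km


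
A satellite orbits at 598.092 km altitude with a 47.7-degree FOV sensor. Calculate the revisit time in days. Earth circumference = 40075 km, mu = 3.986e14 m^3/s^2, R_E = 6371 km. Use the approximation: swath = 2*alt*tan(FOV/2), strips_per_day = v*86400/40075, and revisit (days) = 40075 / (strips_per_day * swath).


swath = 2*598.092*tan(0.416261) = 528.8274 km
v = sqrt(mu/r) = 7562.7640 m/s = 7.5628 km/s
strips/day = v*86400/40075 = 7.5628*86400/40075 = 16.3050
coverage/day = strips * swath = 16.3050 * 528.8274 = 8622.5301 km
revisit = 40075 / 8622.5301 = 4.6477 days

4.6477 days


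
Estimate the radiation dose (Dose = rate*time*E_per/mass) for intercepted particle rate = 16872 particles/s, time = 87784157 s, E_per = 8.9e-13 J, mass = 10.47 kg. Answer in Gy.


Total energy deposited = rate * time * E_per
  = 16872 * 87784157 * 8.9e-13 = 1.3182 J
Dose = E_total / mass = 1.3182 / 10.47
Dose = 0.1259001 Gy

0.1259 Gy


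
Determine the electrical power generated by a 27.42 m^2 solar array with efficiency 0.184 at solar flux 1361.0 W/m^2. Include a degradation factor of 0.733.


P = area * eta * S * degradation
P = 27.42 * 0.184 * 1361.0 * 0.733
P = 5033.2369 W

5033.2369 W


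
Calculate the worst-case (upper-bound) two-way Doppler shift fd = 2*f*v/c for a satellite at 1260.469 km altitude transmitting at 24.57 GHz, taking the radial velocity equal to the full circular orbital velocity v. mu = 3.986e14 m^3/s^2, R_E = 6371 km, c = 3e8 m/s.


r = 7.631469e+06 m
v = sqrt(mu/r) = 7227.1085 m/s (worst-case radial velocity)
f = 24.57 GHz = 2.457e+10 Hz
fd = 2*f*v/c = 2*2.457e+10*7227.1085/3.0e+08
fd = 1.1838004e+06 Hz

1.1838e+06 Hz


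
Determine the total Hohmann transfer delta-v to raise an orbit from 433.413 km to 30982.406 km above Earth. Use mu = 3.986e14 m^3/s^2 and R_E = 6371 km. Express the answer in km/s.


r1 = 6804.4130 km = 6.804413e+06 m
r2 = 37353.4060 km = 3.7353406e+07 m
dv1 = sqrt(mu/r1)*(sqrt(2*r2/(r1+r2)) - 1) = 2301.4582 m/s
dv2 = sqrt(mu/r2)*(1 - sqrt(2*r1/(r1+r2))) = 1453.1883 m/s
total dv = |dv1| + |dv2| = 2301.4582 + 1453.1883 = 3754.6465 m/s = 3.7546 km/s

3.7546 km/s


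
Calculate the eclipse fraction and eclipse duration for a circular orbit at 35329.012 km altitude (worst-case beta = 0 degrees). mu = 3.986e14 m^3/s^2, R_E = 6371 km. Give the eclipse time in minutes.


r = 41700.0120 km
T = 1412.4212 min
Eclipse fraction = arcsin(R_E/r)/pi = arcsin(6371.0000/41700.0120)/pi
= arcsin(0.1527817)/pi = 0.04882315
Eclipse duration = 0.04882315 * 1412.4212 = 68.9589 min

68.9589 minutes


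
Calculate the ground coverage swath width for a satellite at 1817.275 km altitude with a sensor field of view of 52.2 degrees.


FOV = 52.2 deg = 0.9110619 rad
swath = 2 * alt * tan(FOV/2) = 2 * 1817.275 * tan(0.4555309)
swath = 2 * 1817.275 * 0.4898949
swath = 1780.5477 km

1780.5477 km


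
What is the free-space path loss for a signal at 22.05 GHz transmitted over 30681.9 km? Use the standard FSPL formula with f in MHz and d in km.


f = 22.05 GHz = 22050.0000 MHz
d = 30681.9 km
FSPL = 32.44 + 20*log10(22050.0000) + 20*log10(30681.9)
FSPL = 32.44 + 86.8682 + 89.7376
FSPL = 209.0458 dB

209.0458 dB


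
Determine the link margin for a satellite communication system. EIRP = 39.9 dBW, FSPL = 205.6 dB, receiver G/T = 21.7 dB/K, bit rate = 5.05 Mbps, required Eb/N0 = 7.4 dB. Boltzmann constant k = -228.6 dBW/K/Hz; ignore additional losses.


C/N0 = EIRP - FSPL + G/T - k = 39.9 - 205.6 + 21.7 - (-228.6)
C/N0 = 84.6000 dB-Hz
R_b = 5.05 Mbps = 5.05e+06 bps -> 10*log10(R_b) = 67.0329 dB-Hz
Eb/N0 = C/N0 - 10*log10(R_b) = 84.6000 - 67.0329 = 17.5671 dB
Margin = Eb/N0 - Eb/N0_req = 17.5671 - 7.4 = 10.1671 dB (link closes)

10.1671 dB


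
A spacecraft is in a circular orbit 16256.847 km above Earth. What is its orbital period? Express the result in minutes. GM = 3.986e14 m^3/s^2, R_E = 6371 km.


r = 22627.8470 km = 2.2627847e+07 m
T = 2*pi*sqrt(r^3/mu) = 2*pi*sqrt(1.1585898e+22 / 3.986e14)
T = 33874.7479 s = 564.5791 min

564.5791 minutes


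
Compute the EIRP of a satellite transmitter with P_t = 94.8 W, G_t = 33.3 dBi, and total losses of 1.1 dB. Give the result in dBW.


Pt = 94.8 W = 19.7681 dBW
EIRP = Pt_dBW + Gt - losses = 19.7681 + 33.3 - 1.1 = 51.9681 dBW

51.9681 dBW


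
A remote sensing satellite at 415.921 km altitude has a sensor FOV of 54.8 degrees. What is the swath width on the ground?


FOV = 54.8 deg = 0.9564404 rad
swath = 2 * alt * tan(FOV/2) = 2 * 415.921 * tan(0.4782202)
swath = 2 * 415.921 * 0.5183508
swath = 431.1859 km

431.1859 km
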